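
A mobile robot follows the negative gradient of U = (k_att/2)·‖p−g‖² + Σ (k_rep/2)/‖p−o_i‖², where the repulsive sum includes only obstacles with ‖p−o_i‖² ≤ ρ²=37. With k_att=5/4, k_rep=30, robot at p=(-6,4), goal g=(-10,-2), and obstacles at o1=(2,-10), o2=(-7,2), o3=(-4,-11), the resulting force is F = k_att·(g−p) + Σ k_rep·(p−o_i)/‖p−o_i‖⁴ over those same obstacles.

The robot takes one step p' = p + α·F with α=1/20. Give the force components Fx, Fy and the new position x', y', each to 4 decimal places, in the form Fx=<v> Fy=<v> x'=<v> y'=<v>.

Fx=-3.8000 Fy=-5.1000 x'=-6.1900 y'=3.7450

F_att = 5/4·(g−p) = 5/4·(-4,-6) = (-5.0000,-7.5000)
o1: d²=260 > ρ²=37 → inactive
o2: d²=5 ≤ ρ²=37; F_rep = 30·(1,2)/5² = (1.2000,2.4000)
o3: d²=229 > ρ²=37 → inactive
F = F_att + ΣF_rep = (-3.8000,-5.1000)
p' = p + 1/20·F = (-6.1900,3.7450)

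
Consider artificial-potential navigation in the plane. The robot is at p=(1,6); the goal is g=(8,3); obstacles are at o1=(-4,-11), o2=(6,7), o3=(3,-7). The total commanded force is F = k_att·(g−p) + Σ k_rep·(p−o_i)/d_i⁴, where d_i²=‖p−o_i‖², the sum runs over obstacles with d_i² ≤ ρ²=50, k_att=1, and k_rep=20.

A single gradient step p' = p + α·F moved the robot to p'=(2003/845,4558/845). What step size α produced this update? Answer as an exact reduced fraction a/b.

α = 1/5

F_att = 1·(g−p) = 1·(7,-3) = (7.0000,-3.0000)
o1: d²=314 > ρ²=50 → inactive
o2: d²=26 ≤ ρ²=50; F_rep = 20·(-5,-1)/26² = (-0.1479,-0.0296)
o3: d²=173 > ρ²=50 → inactive
F = F_att + ΣF_rep = (6.8521,-3.0296)
Δp = p'−p = (1.3704,-0.6059); α = Δx/Fx = (1158/845) / (1158/169) = 1/5
check: Δy/Fy = (-512/845) / (-512/169) = 1/5 ✓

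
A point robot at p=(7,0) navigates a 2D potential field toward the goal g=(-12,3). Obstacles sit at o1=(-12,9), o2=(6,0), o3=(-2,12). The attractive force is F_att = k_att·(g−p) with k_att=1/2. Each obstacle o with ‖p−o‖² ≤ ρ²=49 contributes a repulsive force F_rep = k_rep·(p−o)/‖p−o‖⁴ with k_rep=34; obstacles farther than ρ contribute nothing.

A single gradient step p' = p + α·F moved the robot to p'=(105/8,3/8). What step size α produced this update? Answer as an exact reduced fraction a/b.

α = 1/4

F_att = 1/2·(g−p) = 1/2·(-19,3) = (-9.5000,1.5000)
o1: d²=442 > ρ²=49 → inactive
o2: d²=1 ≤ ρ²=49; F_rep = 34·(1,0)/1² = (34.0000,0.0000)
o3: d²=225 > ρ²=49 → inactive
F = F_att + ΣF_rep = (24.5000,1.5000)
Δp = p'−p = (6.1250,0.3750); α = Δx/Fx = (49/8) / (49/2) = 1/4
check: Δy/Fy = (3/8) / (3/2) = 1/4 ✓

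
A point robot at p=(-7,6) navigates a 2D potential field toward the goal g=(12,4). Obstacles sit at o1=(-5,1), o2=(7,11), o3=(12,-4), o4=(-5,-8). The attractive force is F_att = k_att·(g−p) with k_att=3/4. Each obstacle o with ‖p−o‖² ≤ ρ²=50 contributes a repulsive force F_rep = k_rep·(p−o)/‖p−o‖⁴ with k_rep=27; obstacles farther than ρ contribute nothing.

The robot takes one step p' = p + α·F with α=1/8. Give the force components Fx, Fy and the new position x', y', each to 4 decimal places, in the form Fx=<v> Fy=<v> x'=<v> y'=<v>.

Fx=14.1858 Fy=-1.3395 x'=-5.2268 y'=5.8326

F_att = 3/4·(g−p) = 3/4·(19,-2) = (14.2500,-1.5000)
o1: d²=29 ≤ ρ²=50; F_rep = 27·(-2,5)/29² = (-0.0642,0.1605)
o2: d²=221 > ρ²=50 → inactive
o3: d²=461 > ρ²=50 → inactive
o4: d²=200 > ρ²=50 → inactive
F = F_att + ΣF_rep = (14.1858,-1.3395)
p' = p + 1/8·F = (-5.2268,5.8326)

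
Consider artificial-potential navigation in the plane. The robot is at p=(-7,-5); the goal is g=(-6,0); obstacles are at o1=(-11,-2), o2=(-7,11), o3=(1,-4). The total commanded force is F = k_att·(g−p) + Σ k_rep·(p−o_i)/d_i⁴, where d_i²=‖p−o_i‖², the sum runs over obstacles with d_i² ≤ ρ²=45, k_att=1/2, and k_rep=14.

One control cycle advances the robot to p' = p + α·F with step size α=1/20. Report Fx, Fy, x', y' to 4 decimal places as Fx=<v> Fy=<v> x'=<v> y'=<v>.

F_att = 1/2·(g−p) = 1/2·(1,5) = (0.5000,2.5000)
o1: d²=25 ≤ ρ²=45; F_rep = 14·(4,-3)/25² = (0.0896,-0.0672)
o2: d²=256 > ρ²=45 → inactive
o3: d²=65 > ρ²=45 → inactive
F = F_att + ΣF_rep = (0.5896,2.4328)
p' = p + 1/20·F = (-6.9705,-4.8784)

Fx=0.5896 Fy=2.4328 x'=-6.9705 y'=-4.8784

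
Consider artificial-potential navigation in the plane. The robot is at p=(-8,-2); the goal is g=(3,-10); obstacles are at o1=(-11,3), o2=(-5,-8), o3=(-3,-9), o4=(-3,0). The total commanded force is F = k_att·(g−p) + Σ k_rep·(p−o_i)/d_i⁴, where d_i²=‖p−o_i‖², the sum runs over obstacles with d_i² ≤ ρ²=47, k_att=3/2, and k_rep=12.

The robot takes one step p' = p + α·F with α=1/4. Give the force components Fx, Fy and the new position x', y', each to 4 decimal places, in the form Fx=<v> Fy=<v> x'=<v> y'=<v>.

Fx=16.4420 Fy=-12.0449 x'=-3.8895 y'=-5.0112

F_att = 3/2·(g−p) = 3/2·(11,-8) = (16.5000,-12.0000)
o1: d²=34 ≤ ρ²=47; F_rep = 12·(3,-5)/34² = (0.0311,-0.0519)
o2: d²=45 ≤ ρ²=47; F_rep = 12·(-3,6)/45² = (-0.0178,0.0356)
o3: d²=74 > ρ²=47 → inactive
o4: d²=29 ≤ ρ²=47; F_rep = 12·(-5,-2)/29² = (-0.0713,-0.0285)
F = F_att + ΣF_rep = (16.4420,-12.0449)
p' = p + 1/4·F = (-3.8895,-5.0112)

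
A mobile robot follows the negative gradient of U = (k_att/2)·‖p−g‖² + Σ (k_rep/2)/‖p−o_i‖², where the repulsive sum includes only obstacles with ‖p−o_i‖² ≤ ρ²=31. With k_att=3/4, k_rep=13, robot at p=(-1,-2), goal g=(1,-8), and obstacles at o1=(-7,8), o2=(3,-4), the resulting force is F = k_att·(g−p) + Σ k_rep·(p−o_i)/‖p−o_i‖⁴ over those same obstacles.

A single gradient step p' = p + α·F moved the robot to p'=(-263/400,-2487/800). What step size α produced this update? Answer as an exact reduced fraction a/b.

F_att = 3/4·(g−p) = 3/4·(2,-6) = (1.5000,-4.5000)
o1: d²=136 > ρ²=31 → inactive
o2: d²=20 ≤ ρ²=31; F_rep = 13·(-4,2)/20² = (-0.1300,0.0650)
F = F_att + ΣF_rep = (1.3700,-4.4350)
Δp = p'−p = (0.3425,-1.1087); α = Δx/Fx = (137/400) / (137/100) = 1/4
check: Δy/Fy = (-887/800) / (-887/200) = 1/4 ✓

α = 1/4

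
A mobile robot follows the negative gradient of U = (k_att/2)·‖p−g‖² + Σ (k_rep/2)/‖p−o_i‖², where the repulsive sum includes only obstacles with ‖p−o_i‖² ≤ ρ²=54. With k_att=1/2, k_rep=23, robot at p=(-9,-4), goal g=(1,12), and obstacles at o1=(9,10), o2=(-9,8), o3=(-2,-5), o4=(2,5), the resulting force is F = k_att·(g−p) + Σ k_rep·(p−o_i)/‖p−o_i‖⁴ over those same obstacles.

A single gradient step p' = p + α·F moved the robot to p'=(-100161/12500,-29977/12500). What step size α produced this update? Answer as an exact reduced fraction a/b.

α = 1/5

F_att = 1/2·(g−p) = 1/2·(10,16) = (5.0000,8.0000)
o1: d²=520 > ρ²=54 → inactive
o2: d²=144 > ρ²=54 → inactive
o3: d²=50 ≤ ρ²=54; F_rep = 23·(-7,1)/50² = (-0.0644,0.0092)
o4: d²=202 > ρ²=54 → inactive
F = F_att + ΣF_rep = (4.9356,8.0092)
Δp = p'−p = (0.9871,1.6018); α = Δx/Fx = (12339/12500) / (12339/2500) = 1/5
check: Δy/Fy = (20023/12500) / (20023/2500) = 1/5 ✓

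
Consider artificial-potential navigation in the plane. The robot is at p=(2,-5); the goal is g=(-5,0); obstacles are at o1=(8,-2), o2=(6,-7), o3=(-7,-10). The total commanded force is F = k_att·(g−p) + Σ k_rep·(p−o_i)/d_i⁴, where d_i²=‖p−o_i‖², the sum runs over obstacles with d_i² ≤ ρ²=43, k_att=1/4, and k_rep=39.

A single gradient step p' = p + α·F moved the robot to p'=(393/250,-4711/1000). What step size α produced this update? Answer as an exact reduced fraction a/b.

F_att = 1/4·(g−p) = 1/4·(-7,5) = (-1.7500,1.2500)
o1: d²=45 > ρ²=43 → inactive
o2: d²=20 ≤ ρ²=43; F_rep = 39·(-4,2)/20² = (-0.3900,0.1950)
o3: d²=106 > ρ²=43 → inactive
F = F_att + ΣF_rep = (-2.1400,1.4450)
Δp = p'−p = (-0.4280,0.2890); α = Δx/Fx = (-107/250) / (-107/50) = 1/5
check: Δy/Fy = (289/1000) / (289/200) = 1/5 ✓

α = 1/5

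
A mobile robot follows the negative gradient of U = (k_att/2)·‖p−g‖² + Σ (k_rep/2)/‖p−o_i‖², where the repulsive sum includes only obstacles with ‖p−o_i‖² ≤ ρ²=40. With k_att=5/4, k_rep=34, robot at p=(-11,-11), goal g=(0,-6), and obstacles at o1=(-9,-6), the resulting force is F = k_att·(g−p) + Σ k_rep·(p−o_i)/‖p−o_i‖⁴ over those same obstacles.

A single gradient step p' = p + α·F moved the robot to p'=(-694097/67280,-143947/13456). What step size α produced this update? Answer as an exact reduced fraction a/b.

F_att = 5/4·(g−p) = 5/4·(11,5) = (13.7500,6.2500)
o1: d²=29 ≤ ρ²=40; F_rep = 34·(-2,-5)/29² = (-0.0809,-0.2021)
F = F_att + ΣF_rep = (13.6691,6.0479)
Δp = p'−p = (0.6835,0.3024); α = Δx/Fx = (45983/67280) / (45983/3364) = 1/20
check: Δy/Fy = (4069/13456) / (20345/3364) = 1/20 ✓

α = 1/20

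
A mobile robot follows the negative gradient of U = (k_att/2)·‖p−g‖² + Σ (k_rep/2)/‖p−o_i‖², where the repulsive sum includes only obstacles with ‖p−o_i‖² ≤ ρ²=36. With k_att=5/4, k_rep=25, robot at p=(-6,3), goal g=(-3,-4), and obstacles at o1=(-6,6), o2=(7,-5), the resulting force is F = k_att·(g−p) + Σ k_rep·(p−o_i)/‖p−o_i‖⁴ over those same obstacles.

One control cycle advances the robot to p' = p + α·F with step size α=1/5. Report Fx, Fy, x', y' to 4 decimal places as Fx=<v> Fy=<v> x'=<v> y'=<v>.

Fx=3.7500 Fy=-9.6759 x'=-5.2500 y'=1.0648

F_att = 5/4·(g−p) = 5/4·(3,-7) = (3.7500,-8.7500)
o1: d²=9 ≤ ρ²=36; F_rep = 25·(0,-3)/9² = (0.0000,-0.9259)
o2: d²=233 > ρ²=36 → inactive
F = F_att + ΣF_rep = (3.7500,-9.6759)
p' = p + 1/5·F = (-5.2500,1.0648)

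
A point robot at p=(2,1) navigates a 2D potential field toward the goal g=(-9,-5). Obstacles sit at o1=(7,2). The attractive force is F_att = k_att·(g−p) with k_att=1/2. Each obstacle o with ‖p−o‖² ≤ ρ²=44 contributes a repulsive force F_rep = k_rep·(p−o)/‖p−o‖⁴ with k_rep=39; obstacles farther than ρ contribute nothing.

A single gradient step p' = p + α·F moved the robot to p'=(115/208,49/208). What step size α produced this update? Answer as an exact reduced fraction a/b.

α = 1/4

F_att = 1/2·(g−p) = 1/2·(-11,-6) = (-5.5000,-3.0000)
o1: d²=26 ≤ ρ²=44; F_rep = 39·(-5,-1)/26² = (-0.2885,-0.0577)
F = F_att + ΣF_rep = (-5.7885,-3.0577)
Δp = p'−p = (-1.4471,-0.7644); α = Δx/Fx = (-301/208) / (-301/52) = 1/4
check: Δy/Fy = (-159/208) / (-159/52) = 1/4 ✓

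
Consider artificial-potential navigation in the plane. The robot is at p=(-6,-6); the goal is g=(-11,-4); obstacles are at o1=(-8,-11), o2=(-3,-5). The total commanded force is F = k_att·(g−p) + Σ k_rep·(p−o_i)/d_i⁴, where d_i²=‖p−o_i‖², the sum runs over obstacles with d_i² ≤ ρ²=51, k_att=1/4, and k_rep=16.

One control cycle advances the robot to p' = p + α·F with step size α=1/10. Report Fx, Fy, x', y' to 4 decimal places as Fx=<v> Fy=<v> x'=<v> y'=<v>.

F_att = 1/4·(g−p) = 1/4·(-5,2) = (-1.2500,0.5000)
o1: d²=29 ≤ ρ²=51; F_rep = 16·(2,5)/29² = (0.0380,0.0951)
o2: d²=10 ≤ ρ²=51; F_rep = 16·(-3,-1)/10² = (-0.4800,-0.1600)
F = F_att + ΣF_rep = (-1.6920,0.4351)
p' = p + 1/10·F = (-6.1692,-5.9565)

Fx=-1.6920 Fy=0.4351 x'=-6.1692 y'=-5.9565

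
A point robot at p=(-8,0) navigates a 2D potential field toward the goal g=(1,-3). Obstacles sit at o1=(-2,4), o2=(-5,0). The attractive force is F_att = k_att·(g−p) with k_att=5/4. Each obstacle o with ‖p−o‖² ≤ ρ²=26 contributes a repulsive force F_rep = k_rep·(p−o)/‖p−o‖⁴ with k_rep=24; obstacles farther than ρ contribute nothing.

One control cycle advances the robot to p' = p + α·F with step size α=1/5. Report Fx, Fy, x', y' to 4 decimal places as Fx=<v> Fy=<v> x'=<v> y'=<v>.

F_att = 5/4·(g−p) = 5/4·(9,-3) = (11.2500,-3.7500)
o1: d²=52 > ρ²=26 → inactive
o2: d²=9 ≤ ρ²=26; F_rep = 24·(-3,0)/9² = (-0.8889,0.0000)
F = F_att + ΣF_rep = (10.3611,-3.7500)
p' = p + 1/5·F = (-5.9278,-0.7500)

Fx=10.3611 Fy=-3.7500 x'=-5.9278 y'=-0.7500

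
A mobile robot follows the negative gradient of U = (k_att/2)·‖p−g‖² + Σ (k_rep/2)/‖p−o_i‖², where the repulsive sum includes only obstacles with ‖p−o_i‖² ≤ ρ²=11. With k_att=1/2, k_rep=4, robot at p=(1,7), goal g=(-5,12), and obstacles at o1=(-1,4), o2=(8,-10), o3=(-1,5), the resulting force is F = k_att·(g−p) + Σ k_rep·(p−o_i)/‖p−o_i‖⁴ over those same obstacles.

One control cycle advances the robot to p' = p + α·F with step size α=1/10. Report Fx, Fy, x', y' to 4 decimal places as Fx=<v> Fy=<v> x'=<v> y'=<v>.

Fx=-2.8750 Fy=2.6250 x'=0.7125 y'=7.2625

F_att = 1/2·(g−p) = 1/2·(-6,5) = (-3.0000,2.5000)
o1: d²=13 > ρ²=11 → inactive
o2: d²=338 > ρ²=11 → inactive
o3: d²=8 ≤ ρ²=11; F_rep = 4·(2,2)/8² = (0.1250,0.1250)
F = F_att + ΣF_rep = (-2.8750,2.6250)
p' = p + 1/10·F = (0.7125,7.2625)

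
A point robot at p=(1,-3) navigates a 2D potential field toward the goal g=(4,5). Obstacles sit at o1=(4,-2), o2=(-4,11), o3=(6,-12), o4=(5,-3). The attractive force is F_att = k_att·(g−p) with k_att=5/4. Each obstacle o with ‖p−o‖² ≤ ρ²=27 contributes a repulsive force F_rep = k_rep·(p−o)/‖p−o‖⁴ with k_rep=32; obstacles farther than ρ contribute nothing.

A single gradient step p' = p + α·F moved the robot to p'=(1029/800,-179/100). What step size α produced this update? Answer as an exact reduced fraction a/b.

α = 1/8

F_att = 5/4·(g−p) = 5/4·(3,8) = (3.7500,10.0000)
o1: d²=10 ≤ ρ²=27; F_rep = 32·(-3,-1)/10² = (-0.9600,-0.3200)
o2: d²=221 > ρ²=27 → inactive
o3: d²=106 > ρ²=27 → inactive
o4: d²=16 ≤ ρ²=27; F_rep = 32·(-4,0)/16² = (-0.5000,0.0000)
F = F_att + ΣF_rep = (2.2900,9.6800)
Δp = p'−p = (0.2863,1.2100); α = Δx/Fx = (229/800) / (229/100) = 1/8
check: Δy/Fy = (121/100) / (242/25) = 1/8 ✓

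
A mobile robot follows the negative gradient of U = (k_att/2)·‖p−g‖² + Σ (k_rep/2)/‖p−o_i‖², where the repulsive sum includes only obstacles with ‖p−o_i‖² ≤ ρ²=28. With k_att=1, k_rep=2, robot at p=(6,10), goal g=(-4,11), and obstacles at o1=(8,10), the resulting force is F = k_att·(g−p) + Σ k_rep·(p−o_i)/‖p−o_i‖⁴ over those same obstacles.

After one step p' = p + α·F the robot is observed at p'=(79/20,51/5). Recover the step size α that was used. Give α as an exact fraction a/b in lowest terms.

α = 1/5

F_att = 1·(g−p) = 1·(-10,1) = (-10.0000,1.0000)
o1: d²=4 ≤ ρ²=28; F_rep = 2·(-2,0)/4² = (-0.2500,0.0000)
F = F_att + ΣF_rep = (-10.2500,1.0000)
Δp = p'−p = (-2.0500,0.2000); α = Δx/Fx = (-41/20) / (-41/4) = 1/5
check: Δy/Fy = (1/5) / (1) = 1/5 ✓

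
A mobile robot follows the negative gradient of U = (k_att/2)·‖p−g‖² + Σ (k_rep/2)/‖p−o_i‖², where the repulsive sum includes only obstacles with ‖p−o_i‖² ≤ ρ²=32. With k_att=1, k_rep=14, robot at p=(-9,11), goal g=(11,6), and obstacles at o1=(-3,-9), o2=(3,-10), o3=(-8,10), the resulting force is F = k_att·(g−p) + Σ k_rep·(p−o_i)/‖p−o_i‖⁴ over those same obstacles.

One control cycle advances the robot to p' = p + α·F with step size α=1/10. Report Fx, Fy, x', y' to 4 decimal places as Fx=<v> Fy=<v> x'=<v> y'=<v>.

F_att = 1·(g−p) = 1·(20,-5) = (20.0000,-5.0000)
o1: d²=436 > ρ²=32 → inactive
o2: d²=585 > ρ²=32 → inactive
o3: d²=2 ≤ ρ²=32; F_rep = 14·(-1,1)/2² = (-3.5000,3.5000)
F = F_att + ΣF_rep = (16.5000,-1.5000)
p' = p + 1/10·F = (-7.3500,10.8500)

Fx=16.5000 Fy=-1.5000 x'=-7.3500 y'=10.8500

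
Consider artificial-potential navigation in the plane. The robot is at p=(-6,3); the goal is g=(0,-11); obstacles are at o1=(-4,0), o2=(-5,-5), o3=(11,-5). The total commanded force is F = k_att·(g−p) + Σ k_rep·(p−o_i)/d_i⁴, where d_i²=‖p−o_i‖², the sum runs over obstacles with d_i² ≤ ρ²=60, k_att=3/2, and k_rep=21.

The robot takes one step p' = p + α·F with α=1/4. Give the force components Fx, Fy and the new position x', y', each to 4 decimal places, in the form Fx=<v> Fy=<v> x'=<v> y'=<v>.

Fx=8.7515 Fy=-20.6272 x'=-3.8121 y'=-2.1568

F_att = 3/2·(g−p) = 3/2·(6,-14) = (9.0000,-21.0000)
o1: d²=13 ≤ ρ²=60; F_rep = 21·(-2,3)/13² = (-0.2485,0.3728)
o2: d²=65 > ρ²=60 → inactive
o3: d²=353 > ρ²=60 → inactive
F = F_att + ΣF_rep = (8.7515,-20.6272)
p' = p + 1/4·F = (-3.8121,-2.1568)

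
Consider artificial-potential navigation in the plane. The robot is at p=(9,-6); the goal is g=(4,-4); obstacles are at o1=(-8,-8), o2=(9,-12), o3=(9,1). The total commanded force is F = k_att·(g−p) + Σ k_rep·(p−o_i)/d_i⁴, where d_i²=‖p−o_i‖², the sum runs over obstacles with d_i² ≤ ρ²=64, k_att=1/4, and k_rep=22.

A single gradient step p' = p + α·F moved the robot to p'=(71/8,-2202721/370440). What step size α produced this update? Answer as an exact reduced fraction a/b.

α = 1/10

F_att = 1/4·(g−p) = 1/4·(-5,2) = (-1.2500,0.5000)
o1: d²=293 > ρ²=64 → inactive
o2: d²=36 ≤ ρ²=64; F_rep = 22·(0,6)/36² = (0.0000,0.1019)
o3: d²=49 ≤ ρ²=64; F_rep = 22·(0,-7)/49² = (0.0000,-0.0641)
F = F_att + ΣF_rep = (-1.2500,0.5377)
Δp = p'−p = (-0.1250,0.0538); α = Δx/Fx = (-1/8) / (-5/4) = 1/10
check: Δy/Fy = (19919/370440) / (19919/37044) = 1/10 ✓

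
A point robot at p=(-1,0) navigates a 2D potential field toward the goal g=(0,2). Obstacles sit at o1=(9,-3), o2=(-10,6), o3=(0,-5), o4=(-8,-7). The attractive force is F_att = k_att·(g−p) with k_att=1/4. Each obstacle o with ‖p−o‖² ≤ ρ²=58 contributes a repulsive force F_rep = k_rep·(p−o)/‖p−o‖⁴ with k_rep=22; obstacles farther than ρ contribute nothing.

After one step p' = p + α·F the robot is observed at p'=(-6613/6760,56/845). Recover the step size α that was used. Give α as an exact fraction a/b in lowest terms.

α = 1/10

F_att = 1/4·(g−p) = 1/4·(1,2) = (0.2500,0.5000)
o1: d²=109 > ρ²=58 → inactive
o2: d²=117 > ρ²=58 → inactive
o3: d²=26 ≤ ρ²=58; F_rep = 22·(-1,5)/26² = (-0.0325,0.1627)
o4: d²=98 > ρ²=58 → inactive
F = F_att + ΣF_rep = (0.2175,0.6627)
Δp = p'−p = (0.0217,0.0663); α = Δx/Fx = (147/6760) / (147/676) = 1/10
check: Δy/Fy = (56/845) / (112/169) = 1/10 ✓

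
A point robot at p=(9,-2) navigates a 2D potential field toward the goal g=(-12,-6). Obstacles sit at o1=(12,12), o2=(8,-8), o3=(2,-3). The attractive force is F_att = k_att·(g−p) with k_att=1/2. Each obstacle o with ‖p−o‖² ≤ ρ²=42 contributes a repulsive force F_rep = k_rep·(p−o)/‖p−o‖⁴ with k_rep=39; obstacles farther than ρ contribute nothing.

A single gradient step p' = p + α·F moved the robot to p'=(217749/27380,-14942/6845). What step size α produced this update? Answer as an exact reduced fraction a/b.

α = 1/10

F_att = 1/2·(g−p) = 1/2·(-21,-4) = (-10.5000,-2.0000)
o1: d²=205 > ρ²=42 → inactive
o2: d²=37 ≤ ρ²=42; F_rep = 39·(1,6)/37² = (0.0285,0.1709)
o3: d²=50 > ρ²=42 → inactive
F = F_att + ΣF_rep = (-10.4715,-1.8291)
Δp = p'−p = (-1.0472,-0.1829); α = Δx/Fx = (-28671/27380) / (-28671/2738) = 1/10
check: Δy/Fy = (-1252/6845) / (-2504/1369) = 1/10 ✓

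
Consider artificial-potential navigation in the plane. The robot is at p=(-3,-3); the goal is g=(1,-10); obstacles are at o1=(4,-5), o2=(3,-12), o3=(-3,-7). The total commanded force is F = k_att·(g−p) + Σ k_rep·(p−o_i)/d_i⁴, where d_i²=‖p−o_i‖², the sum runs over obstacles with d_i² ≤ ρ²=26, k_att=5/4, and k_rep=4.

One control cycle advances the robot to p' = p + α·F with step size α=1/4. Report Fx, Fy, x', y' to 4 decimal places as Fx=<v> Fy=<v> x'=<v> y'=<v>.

F_att = 5/4·(g−p) = 5/4·(4,-7) = (5.0000,-8.7500)
o1: d²=53 > ρ²=26 → inactive
o2: d²=117 > ρ²=26 → inactive
o3: d²=16 ≤ ρ²=26; F_rep = 4·(0,4)/16² = (0.0000,0.0625)
F = F_att + ΣF_rep = (5.0000,-8.6875)
p' = p + 1/4·F = (-1.7500,-5.1719)

Fx=5.0000 Fy=-8.6875 x'=-1.7500 y'=-5.1719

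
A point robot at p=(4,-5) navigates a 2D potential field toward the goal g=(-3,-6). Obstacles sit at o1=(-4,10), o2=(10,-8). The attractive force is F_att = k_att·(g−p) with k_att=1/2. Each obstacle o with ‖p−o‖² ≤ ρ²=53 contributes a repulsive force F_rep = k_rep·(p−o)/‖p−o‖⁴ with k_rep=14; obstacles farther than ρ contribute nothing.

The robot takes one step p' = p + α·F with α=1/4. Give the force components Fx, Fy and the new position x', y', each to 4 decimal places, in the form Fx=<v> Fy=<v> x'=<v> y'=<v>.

Fx=-3.5415 Fy=-0.4793 x'=3.1146 y'=-5.1198

F_att = 1/2·(g−p) = 1/2·(-7,-1) = (-3.5000,-0.5000)
o1: d²=289 > ρ²=53 → inactive
o2: d²=45 ≤ ρ²=53; F_rep = 14·(-6,3)/45² = (-0.0415,0.0207)
F = F_att + ΣF_rep = (-3.5415,-0.4793)
p' = p + 1/4·F = (3.1146,-5.1198)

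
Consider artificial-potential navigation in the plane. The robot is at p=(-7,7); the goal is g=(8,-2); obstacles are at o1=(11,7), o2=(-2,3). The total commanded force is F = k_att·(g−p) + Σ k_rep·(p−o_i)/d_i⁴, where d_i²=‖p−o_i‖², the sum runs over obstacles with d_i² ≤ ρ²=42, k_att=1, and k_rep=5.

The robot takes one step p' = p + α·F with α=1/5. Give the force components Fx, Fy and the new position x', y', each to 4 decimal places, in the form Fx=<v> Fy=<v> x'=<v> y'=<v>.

F_att = 1·(g−p) = 1·(15,-9) = (15.0000,-9.0000)
o1: d²=324 > ρ²=42 → inactive
o2: d²=41 ≤ ρ²=42; F_rep = 5·(-5,4)/41² = (-0.0149,0.0119)
F = F_att + ΣF_rep = (14.9851,-8.9881)
p' = p + 1/5·F = (-4.0030,5.2024)

Fx=14.9851 Fy=-8.9881 x'=-4.0030 y'=5.2024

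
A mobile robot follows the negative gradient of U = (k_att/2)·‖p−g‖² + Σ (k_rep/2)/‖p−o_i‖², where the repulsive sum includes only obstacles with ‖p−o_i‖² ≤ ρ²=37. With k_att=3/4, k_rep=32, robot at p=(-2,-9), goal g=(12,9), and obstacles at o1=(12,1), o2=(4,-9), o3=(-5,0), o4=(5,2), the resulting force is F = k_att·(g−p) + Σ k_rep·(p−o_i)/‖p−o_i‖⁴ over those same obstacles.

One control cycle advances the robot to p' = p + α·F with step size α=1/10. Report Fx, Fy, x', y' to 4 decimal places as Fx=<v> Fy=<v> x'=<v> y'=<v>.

Fx=10.3519 Fy=13.5000 x'=-0.9648 y'=-7.6500

F_att = 3/4·(g−p) = 3/4·(14,18) = (10.5000,13.5000)
o1: d²=296 > ρ²=37 → inactive
o2: d²=36 ≤ ρ²=37; F_rep = 32·(-6,0)/36² = (-0.1481,0.0000)
o3: d²=90 > ρ²=37 → inactive
o4: d²=170 > ρ²=37 → inactive
F = F_att + ΣF_rep = (10.3519,13.5000)
p' = p + 1/10·F = (-0.9648,-7.6500)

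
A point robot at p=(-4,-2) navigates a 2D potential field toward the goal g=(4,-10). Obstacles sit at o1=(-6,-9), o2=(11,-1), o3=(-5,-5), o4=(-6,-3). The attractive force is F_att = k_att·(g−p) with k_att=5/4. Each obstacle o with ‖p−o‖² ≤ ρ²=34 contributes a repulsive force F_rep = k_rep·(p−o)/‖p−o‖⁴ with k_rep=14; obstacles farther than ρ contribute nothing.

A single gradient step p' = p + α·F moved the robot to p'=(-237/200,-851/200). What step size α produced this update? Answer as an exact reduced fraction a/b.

F_att = 5/4·(g−p) = 5/4·(8,-8) = (10.0000,-10.0000)
o1: d²=53 > ρ²=34 → inactive
o2: d²=226 > ρ²=34 → inactive
o3: d²=10 ≤ ρ²=34; F_rep = 14·(1,3)/10² = (0.1400,0.4200)
o4: d²=5 ≤ ρ²=34; F_rep = 14·(2,1)/5² = (1.1200,0.5600)
F = F_att + ΣF_rep = (11.2600,-9.0200)
Δp = p'−p = (2.8150,-2.2550); α = Δx/Fx = (563/200) / (563/50) = 1/4
check: Δy/Fy = (-451/200) / (-451/50) = 1/4 ✓

α = 1/4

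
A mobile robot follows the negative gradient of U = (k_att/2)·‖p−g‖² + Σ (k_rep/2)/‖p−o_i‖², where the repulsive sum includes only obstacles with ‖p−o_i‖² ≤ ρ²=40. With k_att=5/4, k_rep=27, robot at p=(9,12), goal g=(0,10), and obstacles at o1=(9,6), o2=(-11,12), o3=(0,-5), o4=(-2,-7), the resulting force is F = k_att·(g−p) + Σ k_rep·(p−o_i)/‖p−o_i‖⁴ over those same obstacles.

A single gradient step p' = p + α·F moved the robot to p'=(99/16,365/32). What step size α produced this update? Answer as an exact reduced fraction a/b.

F_att = 5/4·(g−p) = 5/4·(-9,-2) = (-11.2500,-2.5000)
o1: d²=36 ≤ ρ²=40; F_rep = 27·(0,6)/36² = (0.0000,0.1250)
o2: d²=400 > ρ²=40 → inactive
o3: d²=370 > ρ²=40 → inactive
o4: d²=482 > ρ²=40 → inactive
F = F_att + ΣF_rep = (-11.2500,-2.3750)
Δp = p'−p = (-2.8125,-0.5938); α = Δx/Fx = (-45/16) / (-45/4) = 1/4
check: Δy/Fy = (-19/32) / (-19/8) = 1/4 ✓

α = 1/4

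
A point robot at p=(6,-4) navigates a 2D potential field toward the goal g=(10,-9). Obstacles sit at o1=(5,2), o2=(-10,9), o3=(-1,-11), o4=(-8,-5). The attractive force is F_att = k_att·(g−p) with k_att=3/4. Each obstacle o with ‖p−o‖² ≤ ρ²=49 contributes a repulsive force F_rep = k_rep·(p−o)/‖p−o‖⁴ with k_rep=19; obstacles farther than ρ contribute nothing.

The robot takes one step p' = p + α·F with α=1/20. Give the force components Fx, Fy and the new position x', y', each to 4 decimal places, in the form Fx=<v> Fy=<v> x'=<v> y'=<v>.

Fx=3.0139 Fy=-3.8333 x'=6.1507 y'=-4.1917

F_att = 3/4·(g−p) = 3/4·(4,-5) = (3.0000,-3.7500)
o1: d²=37 ≤ ρ²=49; F_rep = 19·(1,-6)/37² = (0.0139,-0.0833)
o2: d²=425 > ρ²=49 → inactive
o3: d²=98 > ρ²=49 → inactive
o4: d²=197 > ρ²=49 → inactive
F = F_att + ΣF_rep = (3.0139,-3.8333)
p' = p + 1/20·F = (6.1507,-4.1917)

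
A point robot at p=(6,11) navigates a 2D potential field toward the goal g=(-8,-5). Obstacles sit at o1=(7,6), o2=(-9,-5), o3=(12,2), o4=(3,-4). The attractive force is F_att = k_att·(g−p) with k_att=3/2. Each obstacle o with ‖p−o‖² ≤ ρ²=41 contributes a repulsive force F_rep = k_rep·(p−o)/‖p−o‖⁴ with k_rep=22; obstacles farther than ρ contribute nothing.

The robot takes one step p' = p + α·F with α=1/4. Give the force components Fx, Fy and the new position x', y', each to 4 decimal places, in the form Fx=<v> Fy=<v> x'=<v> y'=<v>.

F_att = 3/2·(g−p) = 3/2·(-14,-16) = (-21.0000,-24.0000)
o1: d²=26 ≤ ρ²=41; F_rep = 22·(-1,5)/26² = (-0.0325,0.1627)
o2: d²=481 > ρ²=41 → inactive
o3: d²=117 > ρ²=41 → inactive
o4: d²=234 > ρ²=41 → inactive
F = F_att + ΣF_rep = (-21.0325,-23.8373)
p' = p + 1/4·F = (0.7419,5.0407)

Fx=-21.0325 Fy=-23.8373 x'=0.7419 y'=5.0407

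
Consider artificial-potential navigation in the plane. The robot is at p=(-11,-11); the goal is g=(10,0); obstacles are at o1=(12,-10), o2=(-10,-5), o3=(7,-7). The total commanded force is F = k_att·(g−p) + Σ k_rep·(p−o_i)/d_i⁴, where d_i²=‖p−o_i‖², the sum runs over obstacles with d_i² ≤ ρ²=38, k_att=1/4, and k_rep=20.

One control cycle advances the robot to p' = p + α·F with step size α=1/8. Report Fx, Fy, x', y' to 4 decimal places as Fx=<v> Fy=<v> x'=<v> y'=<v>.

Fx=5.2354 Fy=2.6623 x'=-10.3456 y'=-10.6672

F_att = 1/4·(g−p) = 1/4·(21,11) = (5.2500,2.7500)
o1: d²=530 > ρ²=38 → inactive
o2: d²=37 ≤ ρ²=38; F_rep = 20·(-1,-6)/37² = (-0.0146,-0.0877)
o3: d²=340 > ρ²=38 → inactive
F = F_att + ΣF_rep = (5.2354,2.6623)
p' = p + 1/8·F = (-10.3456,-10.6672)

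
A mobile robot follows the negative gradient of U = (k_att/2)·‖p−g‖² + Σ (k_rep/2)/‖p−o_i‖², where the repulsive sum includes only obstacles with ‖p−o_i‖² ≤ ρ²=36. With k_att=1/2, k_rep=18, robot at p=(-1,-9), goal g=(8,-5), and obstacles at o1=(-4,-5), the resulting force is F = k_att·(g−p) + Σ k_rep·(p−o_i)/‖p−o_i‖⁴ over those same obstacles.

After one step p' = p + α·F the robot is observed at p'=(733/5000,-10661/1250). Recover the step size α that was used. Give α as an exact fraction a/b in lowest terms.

F_att = 1/2·(g−p) = 1/2·(9,4) = (4.5000,2.0000)
o1: d²=25 ≤ ρ²=36; F_rep = 18·(3,-4)/25² = (0.0864,-0.1152)
F = F_att + ΣF_rep = (4.5864,1.8848)
Δp = p'−p = (1.1466,0.4712); α = Δx/Fx = (5733/5000) / (5733/1250) = 1/4
check: Δy/Fy = (589/1250) / (1178/625) = 1/4 ✓

α = 1/4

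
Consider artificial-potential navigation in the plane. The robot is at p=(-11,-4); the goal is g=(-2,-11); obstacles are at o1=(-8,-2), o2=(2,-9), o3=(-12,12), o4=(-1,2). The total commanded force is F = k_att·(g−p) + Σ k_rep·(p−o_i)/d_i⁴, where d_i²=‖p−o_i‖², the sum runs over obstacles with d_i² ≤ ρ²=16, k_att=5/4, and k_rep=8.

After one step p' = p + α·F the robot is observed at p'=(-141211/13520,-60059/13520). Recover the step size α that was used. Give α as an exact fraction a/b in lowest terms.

F_att = 5/4·(g−p) = 5/4·(9,-7) = (11.2500,-8.7500)
o1: d²=13 ≤ ρ²=16; F_rep = 8·(-3,-2)/13² = (-0.1420,-0.0947)
o2: d²=194 > ρ²=16 → inactive
o3: d²=257 > ρ²=16 → inactive
o4: d²=136 > ρ²=16 → inactive
F = F_att + ΣF_rep = (11.1080,-8.8447)
Δp = p'−p = (0.5554,-0.4422); α = Δx/Fx = (7509/13520) / (7509/676) = 1/20
check: Δy/Fy = (-5979/13520) / (-5979/676) = 1/20 ✓

α = 1/20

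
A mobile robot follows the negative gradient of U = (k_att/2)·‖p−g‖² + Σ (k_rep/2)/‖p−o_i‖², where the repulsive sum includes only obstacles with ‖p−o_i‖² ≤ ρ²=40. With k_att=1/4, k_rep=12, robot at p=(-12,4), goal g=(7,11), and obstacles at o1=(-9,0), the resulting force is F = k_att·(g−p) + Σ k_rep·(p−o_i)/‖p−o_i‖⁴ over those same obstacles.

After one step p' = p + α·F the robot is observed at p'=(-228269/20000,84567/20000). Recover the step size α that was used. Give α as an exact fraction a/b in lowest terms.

α = 1/8

F_att = 1/4·(g−p) = 1/4·(19,7) = (4.7500,1.7500)
o1: d²=25 ≤ ρ²=40; F_rep = 12·(-3,4)/25² = (-0.0576,0.0768)
F = F_att + ΣF_rep = (4.6924,1.8268)
Δp = p'−p = (0.5866,0.2283); α = Δx/Fx = (11731/20000) / (11731/2500) = 1/8
check: Δy/Fy = (4567/20000) / (4567/2500) = 1/8 ✓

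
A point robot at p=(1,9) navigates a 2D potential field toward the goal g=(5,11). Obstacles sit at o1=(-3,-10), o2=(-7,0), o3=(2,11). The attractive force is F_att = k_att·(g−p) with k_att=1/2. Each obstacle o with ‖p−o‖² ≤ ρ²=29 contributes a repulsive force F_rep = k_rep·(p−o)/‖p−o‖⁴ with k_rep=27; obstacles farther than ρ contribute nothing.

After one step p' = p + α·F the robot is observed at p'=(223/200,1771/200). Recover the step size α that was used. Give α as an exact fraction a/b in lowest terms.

α = 1/8

F_att = 1/2·(g−p) = 1/2·(4,2) = (2.0000,1.0000)
o1: d²=377 > ρ²=29 → inactive
o2: d²=145 > ρ²=29 → inactive
o3: d²=5 ≤ ρ²=29; F_rep = 27·(-1,-2)/5² = (-1.0800,-2.1600)
F = F_att + ΣF_rep = (0.9200,-1.1600)
Δp = p'−p = (0.1150,-0.1450); α = Δx/Fx = (23/200) / (23/25) = 1/8
check: Δy/Fy = (-29/200) / (-29/25) = 1/8 ✓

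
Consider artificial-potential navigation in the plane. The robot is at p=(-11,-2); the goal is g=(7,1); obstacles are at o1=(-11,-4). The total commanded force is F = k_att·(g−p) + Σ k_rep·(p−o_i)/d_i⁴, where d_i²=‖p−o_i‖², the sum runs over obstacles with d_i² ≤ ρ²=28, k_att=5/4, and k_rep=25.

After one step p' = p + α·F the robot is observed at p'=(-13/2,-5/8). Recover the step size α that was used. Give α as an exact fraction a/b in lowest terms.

F_att = 5/4·(g−p) = 5/4·(18,3) = (22.5000,3.7500)
o1: d²=4 ≤ ρ²=28; F_rep = 25·(0,2)/4² = (0.0000,3.1250)
F = F_att + ΣF_rep = (22.5000,6.8750)
Δp = p'−p = (4.5000,1.3750); α = Δx/Fx = (9/2) / (45/2) = 1/5
check: Δy/Fy = (11/8) / (55/8) = 1/5 ✓

α = 1/5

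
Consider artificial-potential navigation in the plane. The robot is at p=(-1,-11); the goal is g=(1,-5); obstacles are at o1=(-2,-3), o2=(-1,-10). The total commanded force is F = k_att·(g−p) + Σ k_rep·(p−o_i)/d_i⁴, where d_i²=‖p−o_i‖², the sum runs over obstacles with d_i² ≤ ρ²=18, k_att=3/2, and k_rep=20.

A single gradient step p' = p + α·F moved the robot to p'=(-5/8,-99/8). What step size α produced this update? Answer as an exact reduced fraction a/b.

F_att = 3/2·(g−p) = 3/2·(2,6) = (3.0000,9.0000)
o1: d²=65 > ρ²=18 → inactive
o2: d²=1 ≤ ρ²=18; F_rep = 20·(0,-1)/1² = (0.0000,-20.0000)
F = F_att + ΣF_rep = (3.0000,-11.0000)
Δp = p'−p = (0.3750,-1.3750); α = Δx/Fx = (3/8) / (3) = 1/8
check: Δy/Fy = (-11/8) / (-11) = 1/8 ✓

α = 1/8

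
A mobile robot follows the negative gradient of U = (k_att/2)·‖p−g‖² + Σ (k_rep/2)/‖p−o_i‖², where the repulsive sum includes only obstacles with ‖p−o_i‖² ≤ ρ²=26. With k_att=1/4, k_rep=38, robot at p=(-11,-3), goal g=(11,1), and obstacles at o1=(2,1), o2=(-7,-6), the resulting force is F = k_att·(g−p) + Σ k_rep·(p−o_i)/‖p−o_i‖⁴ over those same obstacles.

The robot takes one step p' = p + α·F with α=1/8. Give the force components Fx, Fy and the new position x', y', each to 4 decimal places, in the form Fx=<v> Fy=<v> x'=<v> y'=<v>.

Fx=5.2568 Fy=1.1824 x'=-10.3429 y'=-2.8522

F_att = 1/4·(g−p) = 1/4·(22,4) = (5.5000,1.0000)
o1: d²=185 > ρ²=26 → inactive
o2: d²=25 ≤ ρ²=26; F_rep = 38·(-4,3)/25² = (-0.2432,0.1824)
F = F_att + ΣF_rep = (5.2568,1.1824)
p' = p + 1/8·F = (-10.3429,-2.8522)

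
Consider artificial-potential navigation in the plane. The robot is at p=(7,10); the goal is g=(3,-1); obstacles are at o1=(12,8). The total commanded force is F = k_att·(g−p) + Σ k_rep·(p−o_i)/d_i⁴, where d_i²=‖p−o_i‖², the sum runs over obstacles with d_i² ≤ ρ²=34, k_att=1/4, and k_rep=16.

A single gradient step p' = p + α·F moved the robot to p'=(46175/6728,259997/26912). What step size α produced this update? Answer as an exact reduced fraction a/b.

F_att = 1/4·(g−p) = 1/4·(-4,-11) = (-1.0000,-2.7500)
o1: d²=29 ≤ ρ²=34; F_rep = 16·(-5,2)/29² = (-0.0951,0.0380)
F = F_att + ΣF_rep = (-1.0951,-2.7120)
Δp = p'−p = (-0.1369,-0.3390); α = Δx/Fx = (-921/6728) / (-921/841) = 1/8
check: Δy/Fy = (-9123/26912) / (-9123/3364) = 1/8 ✓

α = 1/8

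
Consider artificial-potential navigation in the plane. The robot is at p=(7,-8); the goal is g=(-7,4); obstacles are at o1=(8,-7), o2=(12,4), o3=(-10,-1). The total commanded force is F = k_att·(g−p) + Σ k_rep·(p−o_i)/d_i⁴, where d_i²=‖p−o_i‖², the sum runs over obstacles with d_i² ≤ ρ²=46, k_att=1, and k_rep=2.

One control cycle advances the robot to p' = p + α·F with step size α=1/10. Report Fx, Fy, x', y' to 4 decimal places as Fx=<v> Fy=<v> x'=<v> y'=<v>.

Fx=-14.5000 Fy=11.5000 x'=5.5500 y'=-6.8500

F_att = 1·(g−p) = 1·(-14,12) = (-14.0000,12.0000)
o1: d²=2 ≤ ρ²=46; F_rep = 2·(-1,-1)/2² = (-0.5000,-0.5000)
o2: d²=169 > ρ²=46 → inactive
o3: d²=338 > ρ²=46 → inactive
F = F_att + ΣF_rep = (-14.5000,11.5000)
p' = p + 1/10·F = (5.5500,-6.8500)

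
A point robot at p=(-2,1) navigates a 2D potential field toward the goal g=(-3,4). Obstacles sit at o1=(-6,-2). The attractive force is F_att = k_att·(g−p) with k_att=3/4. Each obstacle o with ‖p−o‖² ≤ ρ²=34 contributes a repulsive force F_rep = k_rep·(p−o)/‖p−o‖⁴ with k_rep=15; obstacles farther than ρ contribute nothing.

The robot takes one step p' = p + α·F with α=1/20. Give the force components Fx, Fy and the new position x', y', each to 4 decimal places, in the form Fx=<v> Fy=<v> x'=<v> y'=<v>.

F_att = 3/4·(g−p) = 3/4·(-1,3) = (-0.7500,2.2500)
o1: d²=25 ≤ ρ²=34; F_rep = 15·(4,3)/25² = (0.0960,0.0720)
F = F_att + ΣF_rep = (-0.6540,2.3220)
p' = p + 1/20·F = (-2.0327,1.1161)

Fx=-0.6540 Fy=2.3220 x'=-2.0327 y'=1.1161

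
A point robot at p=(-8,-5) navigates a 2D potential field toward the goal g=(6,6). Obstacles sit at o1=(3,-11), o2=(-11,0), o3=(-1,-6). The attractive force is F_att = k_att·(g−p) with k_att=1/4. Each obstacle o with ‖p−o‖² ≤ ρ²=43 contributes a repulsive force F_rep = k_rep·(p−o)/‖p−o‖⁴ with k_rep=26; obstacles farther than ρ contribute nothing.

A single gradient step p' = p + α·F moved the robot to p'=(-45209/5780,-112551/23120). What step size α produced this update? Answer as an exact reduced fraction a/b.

α = 1/20

F_att = 1/4·(g−p) = 1/4·(14,11) = (3.5000,2.7500)
o1: d²=157 > ρ²=43 → inactive
o2: d²=34 ≤ ρ²=43; F_rep = 26·(3,-5)/34² = (0.0675,-0.1125)
o3: d²=50 > ρ²=43 → inactive
F = F_att + ΣF_rep = (3.5675,2.6375)
Δp = p'−p = (0.1784,0.1319); α = Δx/Fx = (1031/5780) / (1031/289) = 1/20
check: Δy/Fy = (3049/23120) / (3049/1156) = 1/20 ✓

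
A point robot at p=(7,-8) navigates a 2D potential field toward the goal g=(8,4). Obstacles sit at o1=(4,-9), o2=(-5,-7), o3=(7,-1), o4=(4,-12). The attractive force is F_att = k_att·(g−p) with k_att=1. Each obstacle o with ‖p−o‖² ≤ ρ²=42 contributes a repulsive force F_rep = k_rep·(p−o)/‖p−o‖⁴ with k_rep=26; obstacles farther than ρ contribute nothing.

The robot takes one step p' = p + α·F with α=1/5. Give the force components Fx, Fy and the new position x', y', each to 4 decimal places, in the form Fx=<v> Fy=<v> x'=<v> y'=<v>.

Fx=1.9048 Fy=12.4264 x'=7.3810 y'=-5.5147

F_att = 1·(g−p) = 1·(1,12) = (1.0000,12.0000)
o1: d²=10 ≤ ρ²=42; F_rep = 26·(3,1)/10² = (0.7800,0.2600)
o2: d²=145 > ρ²=42 → inactive
o3: d²=49 > ρ²=42 → inactive
o4: d²=25 ≤ ρ²=42; F_rep = 26·(3,4)/25² = (0.1248,0.1664)
F = F_att + ΣF_rep = (1.9048,12.4264)
p' = p + 1/5·F = (7.3810,-5.5147)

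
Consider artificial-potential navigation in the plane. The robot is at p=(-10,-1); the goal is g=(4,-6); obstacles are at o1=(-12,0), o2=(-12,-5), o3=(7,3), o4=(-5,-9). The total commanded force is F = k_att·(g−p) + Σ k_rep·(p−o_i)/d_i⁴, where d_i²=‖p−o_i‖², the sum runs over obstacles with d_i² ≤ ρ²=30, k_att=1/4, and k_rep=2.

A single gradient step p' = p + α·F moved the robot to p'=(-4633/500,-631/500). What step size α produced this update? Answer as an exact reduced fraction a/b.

α = 1/5

F_att = 1/4·(g−p) = 1/4·(14,-5) = (3.5000,-1.2500)
o1: d²=5 ≤ ρ²=30; F_rep = 2·(2,-1)/5² = (0.1600,-0.0800)
o2: d²=20 ≤ ρ²=30; F_rep = 2·(2,4)/20² = (0.0100,0.0200)
o3: d²=305 > ρ²=30 → inactive
o4: d²=89 > ρ²=30 → inactive
F = F_att + ΣF_rep = (3.6700,-1.3100)
Δp = p'−p = (0.7340,-0.2620); α = Δx/Fx = (367/500) / (367/100) = 1/5
check: Δy/Fy = (-131/500) / (-131/100) = 1/5 ✓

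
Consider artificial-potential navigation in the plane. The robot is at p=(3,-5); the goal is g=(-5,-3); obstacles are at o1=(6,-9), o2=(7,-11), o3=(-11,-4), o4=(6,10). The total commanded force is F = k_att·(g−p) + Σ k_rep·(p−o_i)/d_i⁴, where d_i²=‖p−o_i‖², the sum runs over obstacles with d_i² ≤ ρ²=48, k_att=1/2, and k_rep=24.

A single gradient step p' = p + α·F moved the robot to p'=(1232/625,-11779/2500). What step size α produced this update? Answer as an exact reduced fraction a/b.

F_att = 1/2·(g−p) = 1/2·(-8,2) = (-4.0000,1.0000)
o1: d²=25 ≤ ρ²=48; F_rep = 24·(-3,4)/25² = (-0.1152,0.1536)
o2: d²=52 > ρ²=48 → inactive
o3: d²=197 > ρ²=48 → inactive
o4: d²=234 > ρ²=48 → inactive
F = F_att + ΣF_rep = (-4.1152,1.1536)
Δp = p'−p = (-1.0288,0.2884); α = Δx/Fx = (-643/625) / (-2572/625) = 1/4
check: Δy/Fy = (721/2500) / (721/625) = 1/4 ✓

α = 1/4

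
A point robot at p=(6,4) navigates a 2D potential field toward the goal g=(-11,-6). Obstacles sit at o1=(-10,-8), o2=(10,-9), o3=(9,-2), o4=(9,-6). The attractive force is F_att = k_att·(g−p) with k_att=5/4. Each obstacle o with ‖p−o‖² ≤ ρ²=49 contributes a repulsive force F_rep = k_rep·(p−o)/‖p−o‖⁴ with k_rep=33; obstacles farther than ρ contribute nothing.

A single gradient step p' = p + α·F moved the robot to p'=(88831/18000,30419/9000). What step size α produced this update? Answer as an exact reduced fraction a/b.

F_att = 5/4·(g−p) = 5/4·(-17,-10) = (-21.2500,-12.5000)
o1: d²=400 > ρ²=49 → inactive
o2: d²=185 > ρ²=49 → inactive
o3: d²=45 ≤ ρ²=49; F_rep = 33·(-3,6)/45² = (-0.0489,0.0978)
o4: d²=109 > ρ²=49 → inactive
F = F_att + ΣF_rep = (-21.2989,-12.4022)
Δp = p'−p = (-1.0649,-0.6201); α = Δx/Fx = (-19169/18000) / (-19169/900) = 1/20
check: Δy/Fy = (-5581/9000) / (-5581/450) = 1/20 ✓

α = 1/20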